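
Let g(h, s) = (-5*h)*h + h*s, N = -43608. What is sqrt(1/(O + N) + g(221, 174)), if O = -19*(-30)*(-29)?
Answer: I*sqrt(82679417215798)/20046 ≈ 453.6*I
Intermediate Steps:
g(h, s) = -5*h**2 + h*s
O = -16530 (O = 570*(-29) = -16530)
sqrt(1/(O + N) + g(221, 174)) = sqrt(1/(-16530 - 43608) + 221*(174 - 5*221)) = sqrt(1/(-60138) + 221*(174 - 1105)) = sqrt(-1/60138 + 221*(-931)) = sqrt(-1/60138 - 205751) = sqrt(-12373453639/60138) = I*sqrt(82679417215798)/20046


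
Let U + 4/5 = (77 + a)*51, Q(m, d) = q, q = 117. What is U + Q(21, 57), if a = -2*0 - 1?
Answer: 19961/5 ≈ 3992.2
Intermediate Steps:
a = -1 (a = 0 - 1 = -1)
Q(m, d) = 117
U = 19376/5 (U = -4/5 + (77 - 1)*51 = -4/5 + 76*51 = -4/5 + 3876 = 19376/5 ≈ 3875.2)
U + Q(21, 57) = 19376/5 + 117 = 19961/5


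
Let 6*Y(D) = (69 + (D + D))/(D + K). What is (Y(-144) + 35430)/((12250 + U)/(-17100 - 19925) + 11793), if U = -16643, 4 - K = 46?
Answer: 487990721825/162430161096 ≈ 3.0043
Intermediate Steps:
K = -42 (K = 4 - 1*46 = 4 - 46 = -42)
Y(D) = (69 + 2*D)/(6*(-42 + D)) (Y(D) = ((69 + (D + D))/(D - 42))/6 = ((69 + 2*D)/(-42 + D))/6 = (69 + 2*D)/(6*(-42 + D)))
(Y(-144) + 35430)/((12250 + U)/(-17100 - 19925) + 11793) = ((69 + 2*(-144))/(6*(-42 - 144)) + 35430)/((12250 - 16643)/(-17100 - 19925) + 11793) = ((⅙)*(69 - 288)/(-186) + 35430)/(-4393/(-37025) + 11793) = ((⅙)*(-1/186)*(-219) + 35430)/(-4393*(-1/37025) + 11793) = (73/372 + 35430)/(4393/37025 + 11793) = 13180033/(372*(436640218/37025)) = (13180033/372)*(37025/436640218) = 487990721825/162430161096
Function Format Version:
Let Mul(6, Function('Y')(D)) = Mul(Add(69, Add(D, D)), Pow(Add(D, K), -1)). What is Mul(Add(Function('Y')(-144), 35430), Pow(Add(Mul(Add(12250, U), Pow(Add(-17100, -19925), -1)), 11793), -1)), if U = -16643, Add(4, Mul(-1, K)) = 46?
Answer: Rational(487990721825, 162430161096) ≈ 3.0043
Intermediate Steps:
K = -42 (K = Add(4, Mul(-1, 46)) = Add(4, -46) = -42)
Function('Y')(D) = Mul(Rational(1, 6), Pow(Add(-42, D), -1), Add(69, Mul(2, D))) (Function('Y')(D) = Mul(Rational(1, 6), Mul(Add(69, Add(D, D)), Pow(Add(D, -42), -1))) = Mul(Rational(1, 6), Mul(Add(69, Mul(2, D)), Pow(Add(-42, D), -1))) = Mul(Rational(1, 6), Mul(Pow(Add(-42, D), -1), Add(69, Mul(2, D)))) = Mul(Rational(1, 6), Pow(Add(-42, D), -1), Add(69, Mul(2, D))))
Mul(Add(Function('Y')(-144), 35430), Pow(Add(Mul(Add(12250, U), Pow(Add(-17100, -19925), -1)), 11793), -1)) = Mul(Add(Mul(Rational(1, 6), Pow(Add(-42, -144), -1), Add(69, Mul(2, -144))), 35430), Pow(Add(Mul(Add(12250, -16643), Pow(Add(-17100, -19925), -1)), 11793), -1)) = Mul(Add(Mul(Rational(1, 6), Pow(-186, -1), Add(69, -288)), 35430), Pow(Add(Mul(-4393, Pow(-37025, -1)), 11793), -1)) = Mul(Add(Mul(Rational(1, 6), Rational(-1, 186), -219), 35430), Pow(Add(Mul(-4393, Rational(-1, 37025)), 11793), -1)) = Mul(Add(Rational(73, 372), 35430), Pow(Add(Rational(4393, 37025), 11793), -1)) = Mul(Rational(13180033, 372), Pow(Rational(436640218, 37025), -1)) = Mul(Rational(13180033, 372), Rational(37025, 436640218)) = Rational(487990721825, 162430161096)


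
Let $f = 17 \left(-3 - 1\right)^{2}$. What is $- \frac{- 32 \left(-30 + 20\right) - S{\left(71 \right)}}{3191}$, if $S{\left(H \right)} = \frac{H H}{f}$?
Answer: $- \frac{81999}{867952} \approx -0.094474$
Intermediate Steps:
$f = 272$ ($f = 17 \left(-4\right)^{2} = 17 \cdot 16 = 272$)
$S{\left(H \right)} = \frac{H^{2}}{272}$ ($S{\left(H \right)} = \frac{H H}{272} = H^{2} \cdot \frac{1}{272} = \frac{H^{2}}{272}$)
$- \frac{- 32 \left(-30 + 20\right) - S{\left(71 \right)}}{3191} = - \frac{- 32 \left(-30 + 20\right) - \frac{71^{2}}{272}}{3191} = - \frac{\left(-32\right) \left(-10\right) - \frac{1}{272} \cdot 5041}{3191} = - \frac{320 - \frac{5041}{272}}{3191} = - \frac{81999}{272 \cdot 3191} = \left(-1\right) \frac{81999}{867952} = - \frac{81999}{867952}$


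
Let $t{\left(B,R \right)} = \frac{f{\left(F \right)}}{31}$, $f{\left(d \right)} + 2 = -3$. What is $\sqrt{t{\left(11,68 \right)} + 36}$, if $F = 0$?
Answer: $\frac{\sqrt{34441}}{31} \approx 5.9865$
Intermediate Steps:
$f{\left(d \right)} = -5$ ($f{\left(d \right)} = -2 - 3 = -5$)
$t{\left(B,R \right)} = - \frac{5}{31}$
$\sqrt{t{\left(11,68 \right)} + 36} = \sqrt{- \frac{5}{31} + 36} = \sqrt{\frac{1111}{31}} = \frac{\sqrt{34441}}{31}$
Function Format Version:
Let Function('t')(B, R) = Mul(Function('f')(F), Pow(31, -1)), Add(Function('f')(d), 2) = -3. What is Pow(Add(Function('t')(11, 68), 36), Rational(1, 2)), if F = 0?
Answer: Mul(Rational(1, 31), Pow(34441, Rational(1, 2))) ≈ 5.9865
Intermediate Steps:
Function('f')(d) = -5 (Function('f')(d) = Add(-2, -3) = -5)
Function('t')(B, R) = Rational(-5, 31) (Function('t')(B, R) = Mul(-5, Pow(31, -1)) = Mul(-5, Rational(1, 31)) = Rational(-5, 31))
Pow(Add(Function('t')(11, 68), 36), Rational(1, 2)) = Pow(Add(Rational(-5, 31), 36), Rational(1, 2)) = Pow(Rational(1111, 31), Rational(1, 2)) = Mul(Rational(1, 31), Pow(34441, Rational(1, 2)))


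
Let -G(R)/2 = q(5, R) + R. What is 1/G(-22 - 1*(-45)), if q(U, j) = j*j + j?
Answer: -1/1150 ≈ -0.00086956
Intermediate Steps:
q(U, j) = j + j² (q(U, j) = j² + j = j + j²)
G(R) = -2*R - 2*R*(1 + R) (G(R) = -2*(R*(1 + R) + R) = -2*(R + R*(1 + R)) = -2*R - 2*R*(1 + R))
1/G(-22 - 1*(-45)) = 1/(2*(-22 - 1*(-45))*(-2 - (-22 - 1*(-45)))) = 1/(2*(-22 + 45)*(-2 - (-22 + 45))) = 1/(2*23*(-2 - 1*23)) = 1/(2*23*(-2 - 23)) = 1/(2*23*(-25)) = 1/(-1150) = -1/1150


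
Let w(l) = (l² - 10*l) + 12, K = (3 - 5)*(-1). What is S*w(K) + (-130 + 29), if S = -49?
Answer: 95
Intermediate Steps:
K = 2 (K = -2*(-1) = 2)
w(l) = 12 + l² - 10*l
S*w(K) + (-130 + 29) = -49*(12 + 2² - 10*2) + (-130 + 29) = -49*(12 + 4 - 20) - 101 = -49*(-4) - 101 = 196 - 101 = 95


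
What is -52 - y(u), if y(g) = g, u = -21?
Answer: -31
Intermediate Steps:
-52 - y(u) = -52 - 1*(-21) = -52 + 21 = -31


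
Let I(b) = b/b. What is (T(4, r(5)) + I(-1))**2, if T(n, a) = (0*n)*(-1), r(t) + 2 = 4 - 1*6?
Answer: 1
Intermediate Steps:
r(t) = -4 (r(t) = -2 + (4 - 1*6) = -2 + (4 - 6) = -2 - 2 = -4)
T(n, a) = 0 (T(n, a) = 0*(-1) = 0)
I(b) = 1
(T(4, r(5)) + I(-1))**2 = (0 + 1)**2 = 1**2 = 1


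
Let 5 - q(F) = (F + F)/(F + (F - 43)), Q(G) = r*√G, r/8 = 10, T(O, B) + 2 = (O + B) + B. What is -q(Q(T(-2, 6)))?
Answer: -809955/202951 + 13760*√2/202951 ≈ -3.8950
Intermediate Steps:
T(O, B) = -2 + O + 2*B (T(O, B) = -2 + ((O + B) + B) = -2 + ((B + O) + B) = -2 + (O + 2*B) = -2 + O + 2*B)
r = 80 (r = 8*10 = 80)
Q(G) = 80*√G
q(F) = 5 - 2*F/(-43 + 2*F) (q(F) = 5 - (F + F)/(F + (F - 43)) = 5 - 2*F/(F + (-43 + F)) = 5 - 2*F/(-43 + 2*F))
-q(Q(T(-2, 6))) = -(-215 + 8*(80*√(-2 - 2 + 2*6)))/(-43 + 2*(80*√(-2 - 2 + 2*6))) = -(-215 + 8*(80*√(-2 - 2 + 12)))/(-43 + 2*(80*√(-2 - 2 + 12))) = -(-215 + 8*(80*√8))/(-43 + 2*(80*√8)) = -(-215 + 8*(80*(2*√2)))/(-43 + 2*(80*(2*√2))) = -(-215 + 8*(160*√2))/(-43 + 2*(160*√2)) = -(-215 + 1280*√2)/(-43 + 320*√2)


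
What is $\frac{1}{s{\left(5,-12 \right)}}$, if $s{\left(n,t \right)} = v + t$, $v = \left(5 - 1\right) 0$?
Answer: $- \frac{1}{12} \approx -0.083333$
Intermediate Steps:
$v = 0$ ($v = 4 \cdot 0 = 0$)
$s{\left(n,t \right)} = t$ ($s{\left(n,t \right)} = 0 + t = t$)
$\frac{1}{s{\left(5,-12 \right)}} = \frac{1}{-12} = - \frac{1}{12}$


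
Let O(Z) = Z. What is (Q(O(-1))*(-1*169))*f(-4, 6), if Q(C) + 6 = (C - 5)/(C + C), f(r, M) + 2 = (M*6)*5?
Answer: 90246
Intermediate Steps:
f(r, M) = -2 + 30*M (f(r, M) = -2 + (M*6)*5 = -2 + (6*M)*5 = -2 + 30*M)
Q(C) = -6 + (-5 + C)/(2*C) (Q(C) = -6 + (C - 5)/(C + C) = -6 + (-5 + C)/((2*C)) = -6 + (-5 + C)*(1/(2*C)) = -6 + (-5 + C)/(2*C))
(Q(O(-1))*(-1*169))*f(-4, 6) = (((1/2)*(-5 - 11*(-1))/(-1))*(-1*169))*(-2 + 30*6) = (((1/2)*(-1)*(-5 + 11))*(-169))*(-2 + 180) = (((1/2)*(-1)*6)*(-169))*178 = -3*(-169)*178 = 507*178 = 90246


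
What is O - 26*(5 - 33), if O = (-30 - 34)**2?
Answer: 4824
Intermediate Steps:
O = 4096 (O = (-64)**2 = 4096)
O - 26*(5 - 33) = 4096 - 26*(5 - 33) = 4096 - 26*(-28) = 4096 - 1*(-728) = 4096 + 728 = 4824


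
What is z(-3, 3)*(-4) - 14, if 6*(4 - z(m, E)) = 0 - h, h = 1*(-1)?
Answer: -88/3 ≈ -29.333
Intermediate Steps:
h = -1
z(m, E) = 23/6 (z(m, E) = 4 - (0 - 1*(-1))/6 = 4 - (0 + 1)/6 = 4 - 1/6*1 = 4 - 1/6 = 23/6)
z(-3, 3)*(-4) - 14 = (23/6)*(-4) - 14 = -46/3 - 14 = -88/3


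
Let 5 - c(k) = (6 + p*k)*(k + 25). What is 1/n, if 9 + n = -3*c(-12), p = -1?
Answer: 1/678 ≈ 0.0014749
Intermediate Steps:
c(k) = 5 - (6 - k)*(25 + k) (c(k) = 5 - (6 - k)*(k + 25) = 5 - (6 - k)*(25 + k))
n = 678 (n = -9 - 3*(-145 + (-12)² + 19*(-12)) = -9 - 3*(-145 + 144 - 228) = -9 - 3*(-229) = -9 + 687 = 678)
1/n = 1/678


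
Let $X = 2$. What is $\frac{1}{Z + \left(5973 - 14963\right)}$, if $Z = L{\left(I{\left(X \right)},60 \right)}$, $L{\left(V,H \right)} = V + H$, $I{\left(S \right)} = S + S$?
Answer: $- \frac{1}{8926} \approx -0.00011203$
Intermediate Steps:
$I{\left(S \right)} = 2 S$
$L{\left(V,H \right)} = H + V$
$Z = 64$ ($Z = 60 + 2 \cdot 2 = 60 + 4 = 64$)
$\frac{1}{Z + \left(5973 - 14963\right)} = \frac{1}{64 + \left(5973 - 14963\right)} = \frac{1}{64 - 8990} = \frac{1}{-8926} = - \frac{1}{8926}$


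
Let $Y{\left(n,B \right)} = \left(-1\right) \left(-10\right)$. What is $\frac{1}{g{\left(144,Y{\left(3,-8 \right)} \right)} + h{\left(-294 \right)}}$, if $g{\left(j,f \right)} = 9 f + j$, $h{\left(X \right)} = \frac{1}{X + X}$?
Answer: $\frac{588}{137591} \approx 0.0042735$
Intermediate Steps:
$Y{\left(n,B \right)} = 10$
$h{\left(X \right)} = \frac{1}{2 X}$
$g{\left(j,f \right)} = j + 9 f$
$\frac{1}{g{\left(144,Y{\left(3,-8 \right)} \right)} + h{\left(-294 \right)}} = \frac{1}{\left(144 + 9 \cdot 10\right) + \frac{1}{2 \left(-294\right)}} = \frac{1}{\left(144 + 90\right) + \frac{1}{2} \left(- \frac{1}{294}\right)} = \frac{1}{234 - \frac{1}{588}} = \frac{1}{\frac{137591}{588}} = \frac{588}{137591}$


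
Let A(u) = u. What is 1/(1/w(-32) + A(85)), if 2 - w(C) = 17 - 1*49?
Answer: 34/2891 ≈ 0.011761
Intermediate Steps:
w(C) = 34 (w(C) = 2 - (17 - 1*49) = 2 - (17 - 49) = 2 - 1*(-32) = 2 + 32 = 34)
1/(1/w(-32) + A(85)) = 1/(1/34 + 85) = 1/(2891/34) = 34/2891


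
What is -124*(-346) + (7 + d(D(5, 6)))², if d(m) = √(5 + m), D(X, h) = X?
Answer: 42963 + 14*√10 ≈ 43007.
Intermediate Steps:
-124*(-346) + (7 + d(D(5, 6)))² = -124*(-346) + (7 + √(5 + 5))² = 42904 + (7 + √10)²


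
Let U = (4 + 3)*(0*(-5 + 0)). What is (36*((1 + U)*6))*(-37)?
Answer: -7992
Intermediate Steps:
U = 0 (U = 7*(0*(-5)) = 7*0 = 0)
(36*((1 + U)*6))*(-37) = (36*((1 + 0)*6))*(-37) = (36*(1*6))*(-37) = (36*6)*(-37) = 216*(-37) = -7992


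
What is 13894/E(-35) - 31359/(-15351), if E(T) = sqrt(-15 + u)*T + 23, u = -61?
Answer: 2613902691/479099593 + 972580*I*sqrt(19)/93629 ≈ 5.4559 + 45.278*I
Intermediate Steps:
E(T) = 23 + 2*I*T*sqrt(19) (E(T) = sqrt(-15 - 61)*T + 23 = sqrt(-76)*T + 23 = (2*I*sqrt(19))*T + 23 = 2*I*T*sqrt(19) + 23 = 23 + 2*I*T*sqrt(19))
13894/E(-35) - 31359/(-15351) = 13894/(23 + 2*I*(-35)*sqrt(19)) - 31359/(-15351) = 13894/(23 - 70*I*sqrt(19)) - 31359*(-1/15351) = 13894/(23 - 70*I*sqrt(19)) + 10453/5117 = 10453/5117 + 13894/(23 - 70*I*sqrt(19))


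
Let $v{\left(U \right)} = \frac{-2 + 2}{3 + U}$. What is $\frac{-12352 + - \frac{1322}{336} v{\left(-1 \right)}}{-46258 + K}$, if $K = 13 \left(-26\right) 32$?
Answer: $\frac{6176}{28537} \approx 0.21642$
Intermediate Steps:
$v{\left(U \right)} = 0$ ($v{\left(U \right)} = \frac{0}{3 + U} = 0$)
$K = -10816$ ($K = \left(-338\right) 32 = -10816$)
$\frac{-12352 + - \frac{1322}{336} v{\left(-1 \right)}}{-46258 + K} = \frac{-12352 + - \frac{1322}{336} \cdot 0}{-46258 - 10816} = \frac{-12352 + \left(-1322\right) \frac{1}{336} \cdot 0}{-57074} = \left(-12352 - 0\right) \left(- \frac{1}{57074}\right) = \left(-12352 + 0\right) \left(- \frac{1}{57074}\right) = \left(-12352\right) \left(- \frac{1}{57074}\right) = \frac{6176}{28537}$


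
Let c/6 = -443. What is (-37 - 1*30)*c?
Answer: 178086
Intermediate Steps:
c = -2658 (c = 6*(-443) = -2658)
(-37 - 1*30)*c = (-37 - 1*30)*(-2658) = (-37 - 30)*(-2658) = -67*(-2658) = 178086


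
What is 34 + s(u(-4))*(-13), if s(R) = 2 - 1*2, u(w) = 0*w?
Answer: 34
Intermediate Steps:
u(w) = 0
s(R) = 0 (s(R) = 2 - 2 = 0)
34 + s(u(-4))*(-13) = 34 + 0*(-13) = 34 + 0 = 34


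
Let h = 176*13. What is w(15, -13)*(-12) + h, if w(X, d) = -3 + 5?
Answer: 2264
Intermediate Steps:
w(X, d) = 2
h = 2288
w(15, -13)*(-12) + h = 2*(-12) + 2288 = -24 + 2288 = 2264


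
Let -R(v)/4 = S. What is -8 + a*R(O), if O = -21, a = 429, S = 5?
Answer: -8588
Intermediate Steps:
R(v) = -20 (R(v) = -4*5 = -20)
-8 + a*R(O) = -8 + 429*(-20) = -8 - 8580 = -8588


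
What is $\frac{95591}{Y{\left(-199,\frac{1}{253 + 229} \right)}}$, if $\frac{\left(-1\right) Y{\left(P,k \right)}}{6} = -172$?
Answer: $\frac{95591}{1032} \approx 92.627$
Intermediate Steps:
$Y{\left(P,k \right)} = 1032$ ($Y{\left(P,k \right)} = \left(-6\right) \left(-172\right) = 1032$)
$\frac{95591}{Y{\left(-199,\frac{1}{253 + 229} \right)}} = \frac{95591}{1032}$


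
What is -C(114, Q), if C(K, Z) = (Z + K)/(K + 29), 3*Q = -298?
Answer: -4/39 ≈ -0.10256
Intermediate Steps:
Q = -298/3 (Q = (1/3)*(-298) = -298/3 ≈ -99.333)
C(K, Z) = (K + Z)/(29 + K)
-C(114, Q) = -(114 - 298/3)/(29 + 114) = -44/(143*3) = -1*4/39 = -4/39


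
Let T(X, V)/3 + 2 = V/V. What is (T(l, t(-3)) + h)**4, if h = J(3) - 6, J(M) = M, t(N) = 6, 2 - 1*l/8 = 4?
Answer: 1296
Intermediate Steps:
l = -16 (l = 16 - 8*4 = 16 - 32 = -16)
h = -3 (h = 3 - 6 = -3)
T(X, V) = -3 (T(X, V) = -6 + 3*(V/V) = -6 + 3*1 = -6 + 3 = -3)
(T(l, t(-3)) + h)**4 = (-3 - 3)**4 = (-6)**4 = 1296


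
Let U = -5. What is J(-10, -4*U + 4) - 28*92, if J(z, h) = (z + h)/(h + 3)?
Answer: -69538/27 ≈ -2575.5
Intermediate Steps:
J(z, h) = (h + z)/(3 + h)
J(-10, -4*U + 4) - 28*92 = ((-4*(-5) + 4) - 10)/(3 + (-4*(-5) + 4)) - 28*92 = ((20 + 4) - 10)/(3 + (20 + 4)) - 2576 = (24 - 10)/(3 + 24) - 2576 = 14/27 - 2576 = -69538/27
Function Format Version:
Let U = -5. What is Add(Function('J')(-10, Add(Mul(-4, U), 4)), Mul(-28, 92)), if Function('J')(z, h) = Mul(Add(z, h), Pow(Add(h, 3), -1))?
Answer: Rational(-69538, 27) ≈ -2575.5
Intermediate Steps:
Function('J')(z, h) = Mul(Pow(Add(3, h), -1), Add(h, z)) (Function('J')(z, h) = Mul(Add(h, z), Pow(Add(3, h), -1)) = Mul(Pow(Add(3, h), -1), Add(h, z)))
Add(Function('J')(-10, Add(Mul(-4, U), 4)), Mul(-28, 92)) = Add(Mul(Pow(Add(3, Add(Mul(-4, -5), 4)), -1), Add(Add(Mul(-4, -5), 4), -10)), Mul(-28, 92)) = Add(Mul(Pow(Add(3, Add(20, 4)), -1), Add(Add(20, 4), -10)), -2576) = Add(Mul(Pow(Add(3, 24), -1), Add(24, -10)), -2576) = Add(Mul(Pow(27, -1), 14), -2576) = Add(Mul(Rational(1, 27), 14), -2576) = Add(Rational(14, 27), -2576) = Rational(-69538, 27)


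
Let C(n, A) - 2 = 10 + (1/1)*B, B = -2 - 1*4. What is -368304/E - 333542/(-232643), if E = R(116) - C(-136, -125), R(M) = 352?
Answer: -42783970970/40247239 ≈ -1063.0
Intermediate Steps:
B = -6 (B = -2 - 4 = -6)
C(n, A) = 6 (C(n, A) = 2 + (10 + (1/1)*(-6)) = 2 + (10 + (1*1)*(-6)) = 2 + (10 + 1*(-6)) = 2 + (10 - 6) = 2 + 4 = 6)
E = 346 (E = 352 - 1*6 = 352 - 6 = 346)
-368304/E - 333542/(-232643) = -368304/346 - 333542/(-232643) = -368304*1/346 - 333542*(-1/232643) = -184152/173 + 333542/232643 = -42783970970/40247239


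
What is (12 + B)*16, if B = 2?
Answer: 224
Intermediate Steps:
(12 + B)*16 = (12 + 2)*16 = 14*16 = 224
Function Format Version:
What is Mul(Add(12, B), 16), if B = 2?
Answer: 224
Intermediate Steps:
Mul(Add(12, B), 16) = Mul(Add(12, 2), 16) = Mul(14, 16) = 224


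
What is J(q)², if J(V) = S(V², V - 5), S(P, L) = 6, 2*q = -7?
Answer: 36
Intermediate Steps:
q = -7/2 (q = (½)*(-7) = -7/2 ≈ -3.5000)
J(V) = 6
J(q)² = 6² = 36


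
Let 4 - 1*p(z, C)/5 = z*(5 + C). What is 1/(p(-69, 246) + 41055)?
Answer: 1/127670 ≈ 7.8327e-6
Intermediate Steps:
p(z, C) = 20 - 5*z*(5 + C)
1/(p(-69, 246) + 41055) = 1/((20 - 25*(-69) - 5*246*(-69)) + 41055) = 1/((20 + 1725 + 84870) + 41055) = 1/(86615 + 41055) = 1/127670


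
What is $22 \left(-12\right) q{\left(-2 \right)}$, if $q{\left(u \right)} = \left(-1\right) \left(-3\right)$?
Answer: $-792$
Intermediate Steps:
$q{\left(u \right)} = 3$
$22 \left(-12\right) q{\left(-2 \right)} = 22 \left(-12\right) 3 = \left(-264\right) 3 = -792$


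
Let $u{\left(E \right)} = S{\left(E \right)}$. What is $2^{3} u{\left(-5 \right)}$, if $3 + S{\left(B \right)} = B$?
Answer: $-64$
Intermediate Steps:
$S{\left(B \right)} = -3 + B$
$u{\left(E \right)} = -3 + E$
$2^{3} u{\left(-5 \right)} = 2^{3} \left(-3 - 5\right) = 8 \left(-8\right) = -64$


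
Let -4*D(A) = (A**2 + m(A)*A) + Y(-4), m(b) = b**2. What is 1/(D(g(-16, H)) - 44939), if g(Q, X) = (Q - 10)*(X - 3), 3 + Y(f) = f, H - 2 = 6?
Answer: 4/2000351 ≈ 1.9996e-6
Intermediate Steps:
H = 8 (H = 2 + 6 = 8)
Y(f) = -3 + f
g(Q, X) = (-10 + Q)*(-3 + X)
D(A) = 7/4 - A**2/4 - A**3/4 (D(A) = -((A**2 + A**2*A) + (-3 - 4))/4 = -((A**2 + A**3) - 7)/4 = -(-7 + A**2 + A**3)/4 = 7/4 - A**2/4 - A**3/4)
1/(D(g(-16, H)) - 44939) = 1/((7/4 - (30 - 10*8 - 3*(-16) - 16*8)**2/4 - (30 - 10*8 - 3*(-16) - 16*8)**3/4) - 44939) = 1/((7/4 - (30 - 80 + 48 - 128)**2/4 - (30 - 80 + 48 - 128)**3/4) - 44939) = 1/((7/4 - 1/4*(-130)**2 - 1/4*(-130)**3) - 44939) = 1/((7/4 - 1/4*16900 - 1/4*(-2197000)) - 44939) = 1/((7/4 - 4225 + 549250) - 44939) = 1/(2180107/4 - 44939) = 1/(2000351/4) = 4/2000351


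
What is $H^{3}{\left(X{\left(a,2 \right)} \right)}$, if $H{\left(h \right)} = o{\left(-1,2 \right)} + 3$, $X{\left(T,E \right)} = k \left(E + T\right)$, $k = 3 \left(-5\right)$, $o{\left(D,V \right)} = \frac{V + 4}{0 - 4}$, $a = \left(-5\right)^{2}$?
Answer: $\frac{27}{8} \approx 3.375$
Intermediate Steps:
$a = 25$
$o{\left(D,V \right)} = -1 - \frac{V}{4}$ ($o{\left(D,V \right)} = \frac{4 + V}{-4} = \left(4 + V\right) \left(- \frac{1}{4}\right) = -1 - \frac{V}{4}$)
$k = -15$
$X{\left(T,E \right)} = - 15 E - 15 T$ ($X{\left(T,E \right)} = - 15 \left(E + T\right) = - 15 E - 15 T$)
$H{\left(h \right)} = \frac{3}{2}$ ($H{\left(h \right)} = \left(-1 - \frac{1}{2}\right) + 3 = - \frac{3}{2} + 3 = \frac{3}{2}$)
$H^{3}{\left(X{\left(a,2 \right)} \right)} = \left(\frac{3}{2}\right)^{3} = \frac{27}{8}$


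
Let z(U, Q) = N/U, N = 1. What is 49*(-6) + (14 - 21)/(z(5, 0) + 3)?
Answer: -4739/16 ≈ -296.19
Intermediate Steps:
z(U, Q) = 1/U
49*(-6) + (14 - 21)/(z(5, 0) + 3) = 49*(-6) + (14 - 21)/(1/5 + 3) = -294 - 7/(⅕ + 3) = -294 - 7/16/5 = -294 - 7*5/16 = -294 - 35/16 = -4739/16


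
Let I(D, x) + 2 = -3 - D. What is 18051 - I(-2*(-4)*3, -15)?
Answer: 18080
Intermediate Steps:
I(D, x) = -5 - D (I(D, x) = -2 + (-3 - D) = -5 - D)
18051 - I(-2*(-4)*3, -15) = 18051 - (-5 - (-2*(-4))*3) = 18051 - (-5 - 8*3) = 18051 - (-5 - 1*24) = 18051 - (-5 - 24) = 18051 - 1*(-29) = 18051 + 29 = 18080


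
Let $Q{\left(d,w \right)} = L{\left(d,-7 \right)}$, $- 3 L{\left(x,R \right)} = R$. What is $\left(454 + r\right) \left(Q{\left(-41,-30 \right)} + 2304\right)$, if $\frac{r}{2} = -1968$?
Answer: $- \frac{24091958}{3} \approx -8.0307 \cdot 10^{6}$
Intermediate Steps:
$L{\left(x,R \right)} = - \frac{R}{3}$
$Q{\left(d,w \right)} = \frac{7}{3}$ ($Q{\left(d,w \right)} = \left(- \frac{1}{3}\right) \left(-7\right) = \frac{7}{3}$)
$r = -3936$ ($r = 2 \left(-1968\right) = -3936$)
$\left(454 + r\right) \left(Q{\left(-41,-30 \right)} + 2304\right) = \left(454 - 3936\right) \left(\frac{7}{3} + 2304\right) = \left(-3482\right) \frac{6919}{3} = - \frac{24091958}{3}$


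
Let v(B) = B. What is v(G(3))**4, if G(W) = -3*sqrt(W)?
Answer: 729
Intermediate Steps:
v(G(3))**4 = (-3*sqrt(3))**4 = 729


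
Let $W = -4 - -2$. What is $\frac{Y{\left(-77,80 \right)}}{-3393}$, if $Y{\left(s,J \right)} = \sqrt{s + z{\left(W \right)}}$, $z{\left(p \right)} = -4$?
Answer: $- \frac{i}{377} \approx - 0.0026525 i$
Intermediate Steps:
$W = -2$ ($W = -4 + 2 = -2$)
$Y{\left(s,J \right)} = \sqrt{-4 + s}$ ($Y{\left(s,J \right)} = \sqrt{s - 4} = \sqrt{-4 + s}$)
$\frac{Y{\left(-77,80 \right)}}{-3393} = \frac{\sqrt{-4 - 77}}{-3393} = \sqrt{-81} \left(- \frac{1}{3393}\right) = 9 i \left(- \frac{1}{3393}\right) = - \frac{i}{377}$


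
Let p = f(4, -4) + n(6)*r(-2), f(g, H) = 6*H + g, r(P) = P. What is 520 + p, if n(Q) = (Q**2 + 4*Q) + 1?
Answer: 378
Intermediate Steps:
n(Q) = 1 + Q**2 + 4*Q
f(g, H) = g + 6*H
p = -142 (p = (4 + 6*(-4)) + (1 + 6**2 + 4*6)*(-2) = (4 - 24) + (1 + 36 + 24)*(-2) = -20 + 61*(-2) = -20 - 122 = -142)
520 + p = 520 - 142 = 378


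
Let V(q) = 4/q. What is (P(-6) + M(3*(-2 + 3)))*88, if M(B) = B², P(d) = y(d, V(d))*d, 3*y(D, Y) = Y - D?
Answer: -440/3 ≈ -146.67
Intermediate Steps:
y(D, Y) = -D/3 + Y/3 (y(D, Y) = (Y - D)/3 = -D/3 + Y/3)
P(d) = d*(-d/3 + 4/(3*d)) (P(d) = (-d/3 + (4/d)/3)*d = (-d/3 + 4/(3*d))*d = d*(-d/3 + 4/(3*d)))
(P(-6) + M(3*(-2 + 3)))*88 = ((4/3 - ⅓*(-6)²) + (3*(-2 + 3))²)*88 = ((4/3 - ⅓*36) + (3*1)²)*88 = ((4/3 - 12) + 3²)*88 = (-32/3 + 9)*88 = -5/3*88 = -440/3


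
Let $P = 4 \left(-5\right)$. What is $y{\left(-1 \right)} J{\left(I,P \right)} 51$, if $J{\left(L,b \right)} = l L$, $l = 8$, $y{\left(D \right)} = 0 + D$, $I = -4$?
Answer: $1632$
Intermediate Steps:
$y{\left(D \right)} = D$
$P = -20$
$J{\left(L,b \right)} = 8 L$
$y{\left(-1 \right)} J{\left(I,P \right)} 51 = - 8 \left(-4\right) 51 = \left(-1\right) \left(-32\right) 51 = 32 \cdot 51 = 1632$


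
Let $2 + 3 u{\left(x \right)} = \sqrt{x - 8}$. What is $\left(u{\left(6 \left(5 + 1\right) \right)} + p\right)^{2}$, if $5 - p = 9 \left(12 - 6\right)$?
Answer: $\frac{22229}{9} - \frac{596 \sqrt{7}}{9} \approx 2294.7$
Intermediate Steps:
$p = -49$ ($p = 5 - 9 \left(12 - 6\right) = 5 - 9 \cdot 6 = 5 - 54 = -49$)
$u{\left(x \right)} = - \frac{2}{3} + \frac{\sqrt{-8 + x}}{3}$ ($u{\left(x \right)} = - \frac{2}{3} + \frac{\sqrt{x - 8}}{3} = - \frac{2}{3} + \frac{\sqrt{-8 + x}}{3}$)
$\left(u{\left(6 \left(5 + 1\right) \right)} + p\right)^{2} = \left(\left(- \frac{2}{3} + \frac{\sqrt{-8 + 6 \left(5 + 1\right)}}{3}\right) - 49\right)^{2} = \left(\left(- \frac{2}{3} + \frac{\sqrt{-8 + 6 \cdot 6}}{3}\right) - 49\right)^{2} = \left(\left(- \frac{2}{3} + \frac{\sqrt{-8 + 36}}{3}\right) - 49\right)^{2} = \left(\left(- \frac{2}{3} + \frac{\sqrt{28}}{3}\right) - 49\right)^{2} = \left(\left(- \frac{2}{3} + \frac{2 \sqrt{7}}{3}\right) - 49\right)^{2} = \left(- \frac{149}{3} + \frac{2 \sqrt{7}}{3}\right)^{2}$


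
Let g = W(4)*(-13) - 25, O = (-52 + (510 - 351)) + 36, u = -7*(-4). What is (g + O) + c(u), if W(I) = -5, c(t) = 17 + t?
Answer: 228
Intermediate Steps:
u = 28
O = 143 (O = (-52 + 159) + 36 = 107 + 36 = 143)
g = 40 (g = -5*(-13) - 25 = 65 - 25 = 40)
(g + O) + c(u) = (40 + 143) + (17 + 28) = 183 + 45 = 228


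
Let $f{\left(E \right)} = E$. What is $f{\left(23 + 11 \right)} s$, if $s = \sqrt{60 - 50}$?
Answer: $34 \sqrt{10} \approx 107.52$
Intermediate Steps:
$s = \sqrt{10} \approx 3.1623$
$f{\left(23 + 11 \right)} s = \left(23 + 11\right) \sqrt{10} = 34 \sqrt{10}$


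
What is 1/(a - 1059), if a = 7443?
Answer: 1/6384 ≈ 0.00015664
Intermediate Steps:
1/(a - 1059) = 1/(7443 - 1059) = 1/6384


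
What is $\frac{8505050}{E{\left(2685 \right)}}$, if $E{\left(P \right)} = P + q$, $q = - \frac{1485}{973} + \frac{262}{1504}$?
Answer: $\frac{6223111064800}{1963614503} \approx 3169.2$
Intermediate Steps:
$q = - \frac{989257}{731696}$ ($q = \left(-1485\right) \frac{1}{973} + 262 \cdot \frac{1}{1504} = - \frac{1485}{973} + \frac{131}{752} = - \frac{989257}{731696} \approx -1.352$)
$E{\left(P \right)} = - \frac{989257}{731696} + P$ ($E{\left(P \right)} = P - \frac{989257}{731696} = - \frac{989257}{731696} + P$)
$\frac{8505050}{E{\left(2685 \right)}} = \frac{8505050}{- \frac{989257}{731696} + 2685} = \frac{8505050}{\frac{1963614503}{731696}} = 8505050 \cdot \frac{731696}{1963614503} = \frac{6223111064800}{1963614503}$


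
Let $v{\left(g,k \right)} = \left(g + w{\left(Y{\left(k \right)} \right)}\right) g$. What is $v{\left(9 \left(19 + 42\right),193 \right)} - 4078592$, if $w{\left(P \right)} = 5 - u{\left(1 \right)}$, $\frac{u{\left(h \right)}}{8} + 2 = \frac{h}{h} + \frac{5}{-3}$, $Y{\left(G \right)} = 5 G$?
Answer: $-3762734$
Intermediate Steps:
$u{\left(h \right)} = - \frac{64}{3}$ ($u{\left(h \right)} = -16 + 8 \left(\frac{h}{h} + \frac{5}{-3}\right) = -16 + 8 \left(1 + 5 \left(- \frac{1}{3}\right)\right) = -16 + 8 \left(1 - \frac{5}{3}\right) = -16 + 8 \left(- \frac{2}{3}\right) = -16 - \frac{16}{3} = - \frac{64}{3}$)
$w{\left(P \right)} = \frac{79}{3}$ ($w{\left(P \right)} = 5 - - \frac{64}{3} = 5 + \frac{64}{3} = \frac{79}{3}$)
$v{\left(g,k \right)} = g \left(\frac{79}{3} + g\right)$ ($v{\left(g,k \right)} = \left(g + \frac{79}{3}\right) g = \left(\frac{79}{3} + g\right) g = g \left(\frac{79}{3} + g\right)$)
$v{\left(9 \left(19 + 42\right),193 \right)} - 4078592 = \frac{9 \left(19 + 42\right) \left(79 + 3 \cdot 9 \left(19 + 42\right)\right)}{3} - 4078592 = \frac{9 \cdot 61 \left(79 + 3 \cdot 9 \cdot 61\right)}{3} - 4078592 = \frac{1}{3} \cdot 549 \left(79 + 3 \cdot 549\right) - 4078592 = \frac{1}{3} \cdot 549 \left(79 + 1647\right) - 4078592 = \frac{1}{3} \cdot 549 \cdot 1726 - 4078592 = 315858 - 4078592 = -3762734$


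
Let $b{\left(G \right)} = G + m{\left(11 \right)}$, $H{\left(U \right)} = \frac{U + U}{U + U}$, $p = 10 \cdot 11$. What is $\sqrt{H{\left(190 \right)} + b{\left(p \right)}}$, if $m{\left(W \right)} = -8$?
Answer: $\sqrt{103} \approx 10.149$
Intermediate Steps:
$p = 110$
$H{\left(U \right)} = 1$ ($H{\left(U \right)} = \frac{2 U}{2 U} = 2 U \frac{1}{2 U} = 1$)
$b{\left(G \right)} = -8 + G$ ($b{\left(G \right)} = G - 8 = -8 + G$)
$\sqrt{H{\left(190 \right)} + b{\left(p \right)}} = \sqrt{1 + \left(-8 + 110\right)} = \sqrt{1 + 102} = \sqrt{103}$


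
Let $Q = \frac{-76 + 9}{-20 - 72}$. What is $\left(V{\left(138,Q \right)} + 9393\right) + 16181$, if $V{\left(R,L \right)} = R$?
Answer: $25712$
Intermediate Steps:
$Q = \frac{67}{92}$ ($Q = - \frac{67}{-92} = \left(-67\right) \left(- \frac{1}{92}\right) = \frac{67}{92} \approx 0.72826$)
$\left(V{\left(138,Q \right)} + 9393\right) + 16181 = \left(138 + 9393\right) + 16181 = 9531 + 16181 = 25712$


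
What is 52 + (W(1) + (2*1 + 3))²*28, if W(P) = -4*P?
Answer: 80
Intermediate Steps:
52 + (W(1) + (2*1 + 3))²*28 = 52 + (-4*1 + (2*1 + 3))²*28 = 52 + (-4 + (2 + 3))²*28 = 52 + (-4 + 5)²*28 = 52 + 1²*28 = 52 + 1*28 = 52 + 28 = 80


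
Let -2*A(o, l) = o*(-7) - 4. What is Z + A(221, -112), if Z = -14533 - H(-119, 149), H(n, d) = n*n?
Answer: -55837/2 ≈ -27919.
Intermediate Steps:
A(o, l) = 2 + 7*o/2 (A(o, l) = -(o*(-7) - 4)/2 = -(-7*o - 4)/2 = -(-4 - 7*o)/2 = 2 + 7*o/2)
H(n, d) = n**2
Z = -28694 (Z = -14533 - 1*(-119)**2 = -14533 - 1*14161 = -14533 - 14161 = -28694)
Z + A(221, -112) = -28694 + (2 + (7/2)*221) = -28694 + (2 + 1547/2) = -28694 + 1551/2 = -55837/2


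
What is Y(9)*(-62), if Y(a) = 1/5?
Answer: -62/5 ≈ -12.400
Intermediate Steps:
Y(a) = ⅕
Y(9)*(-62) = (⅕)*(-62) = -62/5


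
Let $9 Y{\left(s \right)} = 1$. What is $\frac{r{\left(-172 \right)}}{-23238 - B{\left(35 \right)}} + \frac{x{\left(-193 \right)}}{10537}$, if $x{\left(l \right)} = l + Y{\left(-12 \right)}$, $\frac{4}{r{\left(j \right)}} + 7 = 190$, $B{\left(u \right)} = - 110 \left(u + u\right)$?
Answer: $- \frac{822769246}{44942212197} \approx -0.018307$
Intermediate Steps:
$B{\left(u \right)} = - 220 u$ ($B{\left(u \right)} = - 110 \cdot 2 u = - 220 u$)
$r{\left(j \right)} = \frac{4}{183}$ ($r{\left(j \right)} = \frac{4}{-7 + 190} = \frac{4}{183}$)
$Y{\left(s \right)} = \frac{1}{9}$ ($Y{\left(s \right)} = \frac{1}{9} \cdot 1 = \frac{1}{9}$)
$x{\left(l \right)} = \frac{1}{9} + l$ ($x{\left(l \right)} = l + \frac{1}{9} = \frac{1}{9} + l$)
$\frac{r{\left(-172 \right)}}{-23238 - B{\left(35 \right)}} + \frac{x{\left(-193 \right)}}{10537} = \frac{4}{183 \left(-23238 - \left(-220\right) 35\right)} + \frac{\frac{1}{9} - 193}{10537} = \frac{4}{183 \left(-23238 - -7700\right)} - \frac{1736}{94833} = \frac{4}{183 \left(-23238 + 7700\right)} - \frac{1736}{94833} = \frac{4}{183 \left(-15538\right)} - \frac{1736}{94833} = \frac{4}{183} \left(- \frac{1}{15538}\right) - \frac{1736}{94833} = - \frac{2}{1421727} - \frac{1736}{94833} = - \frac{822769246}{44942212197}$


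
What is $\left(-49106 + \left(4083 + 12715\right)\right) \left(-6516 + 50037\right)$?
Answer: $-1406076468$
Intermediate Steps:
$\left(-49106 + \left(4083 + 12715\right)\right) \left(-6516 + 50037\right) = \left(-49106 + 16798\right) 43521 = \left(-32308\right) 43521 = -1406076468$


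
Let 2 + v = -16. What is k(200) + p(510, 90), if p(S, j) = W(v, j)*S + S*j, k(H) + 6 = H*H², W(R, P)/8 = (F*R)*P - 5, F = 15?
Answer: -91118506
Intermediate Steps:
v = -18 (v = -2 - 16 = -18)
W(R, P) = -40 + 120*P*R (W(R, P) = 8*((15*R)*P - 5) = 8*(15*P*R - 5) = 8*(-5 + 15*P*R) = -40 + 120*P*R)
k(H) = -6 + H³ (k(H) = -6 + H*H² = -6 + H³)
p(S, j) = S*j + S*(-40 - 2160*j) (p(S, j) = (-40 + 120*j*(-18))*S + S*j = (-40 - 2160*j)*S + S*j = S*(-40 - 2160*j) + S*j = S*j + S*(-40 - 2160*j))
k(200) + p(510, 90) = (-6 + 200³) + 510*(-40 - 2159*90) = (-6 + 8000000) + 510*(-40 - 194310) = 7999994 + 510*(-194350) = 7999994 - 99118500 = -91118506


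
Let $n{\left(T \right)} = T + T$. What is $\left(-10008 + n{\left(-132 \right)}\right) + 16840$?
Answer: $6568$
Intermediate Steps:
$n{\left(T \right)} = 2 T$
$\left(-10008 + n{\left(-132 \right)}\right) + 16840 = \left(-10008 + 2 \left(-132\right)\right) + 16840 = \left(-10008 - 264\right) + 16840 = -10272 + 16840 = 6568$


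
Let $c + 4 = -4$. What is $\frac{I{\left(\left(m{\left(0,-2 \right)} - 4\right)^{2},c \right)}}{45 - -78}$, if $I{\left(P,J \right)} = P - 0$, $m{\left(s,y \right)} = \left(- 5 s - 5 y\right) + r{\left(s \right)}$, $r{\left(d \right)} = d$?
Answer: $\frac{12}{41} \approx 0.29268$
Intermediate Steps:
$c = -8$ ($c = -4 - 4 = -8$)
$m{\left(s,y \right)} = - 5 y - 4 s$ ($m{\left(s,y \right)} = \left(- 5 s - 5 y\right) + s = - 5 y - 4 s$)
$I{\left(P,J \right)} = P$ ($I{\left(P,J \right)} = P + 0 = P$)
$\frac{I{\left(\left(m{\left(0,-2 \right)} - 4\right)^{2},c \right)}}{45 - -78} = \frac{\left(\left(\left(-5\right) \left(-2\right) - 0\right) - 4\right)^{2}}{45 - -78} = \frac{\left(\left(10 + 0\right) - 4\right)^{2}}{45 + 78} = \frac{\left(10 - 4\right)^{2}}{123} = 6^{2} \cdot \frac{1}{123} = 36 \cdot \frac{1}{123} = \frac{12}{41}$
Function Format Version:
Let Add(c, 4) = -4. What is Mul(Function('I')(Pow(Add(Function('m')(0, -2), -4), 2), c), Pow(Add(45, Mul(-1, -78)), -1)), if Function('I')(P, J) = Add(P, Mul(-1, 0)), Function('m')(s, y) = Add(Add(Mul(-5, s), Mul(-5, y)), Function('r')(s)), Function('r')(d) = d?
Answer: Rational(12, 41) ≈ 0.29268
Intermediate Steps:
c = -8 (c = Add(-4, -4) = -8)
Function('m')(s, y) = Add(Mul(-5, y), Mul(-4, s)) (Function('m')(s, y) = Add(Add(Mul(-5, s), Mul(-5, y)), s) = Add(Mul(-5, y), Mul(-4, s)))
Function('I')(P, J) = P (Function('I')(P, J) = Add(P, 0) = P)
Mul(Function('I')(Pow(Add(Function('m')(0, -2), -4), 2), c), Pow(Add(45, Mul(-1, -78)), -1)) = Mul(Pow(Add(Add(Mul(-5, -2), Mul(-4, 0)), -4), 2), Pow(Add(45, Mul(-1, -78)), -1)) = Mul(Pow(Add(Add(10, 0), -4), 2), Pow(Add(45, 78), -1)) = Mul(Pow(Add(10, -4), 2), Pow(123, -1)) = Mul(Pow(6, 2), Rational(1, 123)) = Mul(36, Rational(1, 123)) = Rational(12, 41)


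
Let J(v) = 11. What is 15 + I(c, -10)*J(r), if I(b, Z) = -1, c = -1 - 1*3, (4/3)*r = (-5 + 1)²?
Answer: 4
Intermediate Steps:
r = 12 (r = 3*(-5 + 1)²/4 = (¾)*(-4)² = (¾)*16 = 12)
c = -4 (c = -1 - 3 = -4)
15 + I(c, -10)*J(r) = 15 - 1*11 = 15 - 11 = 4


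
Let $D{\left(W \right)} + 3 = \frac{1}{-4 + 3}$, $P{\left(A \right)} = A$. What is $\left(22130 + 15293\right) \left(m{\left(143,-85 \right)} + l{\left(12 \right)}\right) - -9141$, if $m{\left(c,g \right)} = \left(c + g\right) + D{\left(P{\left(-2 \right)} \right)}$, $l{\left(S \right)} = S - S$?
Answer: $2029983$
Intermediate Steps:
$D{\left(W \right)} = -4$ ($D{\left(W \right)} = -3 + \frac{1}{-4 + 3} = -3 + \frac{1}{-1} = -3 - 1 = -4$)
$l{\left(S \right)} = 0$
$m{\left(c,g \right)} = -4 + c + g$ ($m{\left(c,g \right)} = \left(c + g\right) - 4 = -4 + c + g$)
$\left(22130 + 15293\right) \left(m{\left(143,-85 \right)} + l{\left(12 \right)}\right) - -9141 = \left(22130 + 15293\right) \left(\left(-4 + 143 - 85\right) + 0\right) - -9141 = 37423 \left(54 + 0\right) + 9141 = 37423 \cdot 54 + 9141 = 2020842 + 9141 = 2029983$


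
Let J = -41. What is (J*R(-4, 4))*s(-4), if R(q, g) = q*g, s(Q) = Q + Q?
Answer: -5248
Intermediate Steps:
s(Q) = 2*Q
R(q, g) = g*q
(J*R(-4, 4))*s(-4) = (-164*(-4))*(2*(-4)) = -41*(-16)*(-8) = 656*(-8) = -5248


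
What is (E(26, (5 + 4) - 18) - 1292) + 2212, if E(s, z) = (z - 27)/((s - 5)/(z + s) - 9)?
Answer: 10171/11 ≈ 924.64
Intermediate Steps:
E(s, z) = (-27 + z)/(-9 + (-5 + s)/(s + z)) (E(s, z) = (-27 + z)/((-5 + s)/(s + z) - 9) = (-27 + z)/(-9 + (-5 + s)/(s + z)))
(E(26, (5 + 4) - 18) - 1292) + 2212 = ((-((5 + 4) - 18)² + 27*26 + 27*((5 + 4) - 18) - 1*26*((5 + 4) - 18))/(5 + 8*26 + 9*((5 + 4) - 18)) - 1292) + 2212 = ((-(9 - 18)² + 702 + 27*(9 - 18) - 1*26*(9 - 18))/(5 + 208 + 9*(9 - 18)) - 1292) + 2212 = ((-1*(-9)² + 702 + 27*(-9) - 1*26*(-9))/(5 + 208 + 9*(-9)) - 1292) + 2212 = ((-1*81 + 702 - 243 + 234)/(5 + 208 - 81) - 1292) + 2212 = ((-81 + 702 - 243 + 234)/132 - 1292) + 2212 = ((1/132)*612 - 1292) + 2212 = (51/11 - 1292) + 2212 = -14161/11 + 2212 = 10171/11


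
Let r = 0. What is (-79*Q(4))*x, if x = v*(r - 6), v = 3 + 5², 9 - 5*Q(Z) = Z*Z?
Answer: -92904/5 ≈ -18581.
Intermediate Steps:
Q(Z) = 9/5 - Z²/5 (Q(Z) = 9/5 - Z*Z/5 = 9/5 - Z²/5)
v = 28 (v = 3 + 25 = 28)
x = -168 (x = 28*(0 - 6) = 28*(-6) = -168)
(-79*Q(4))*x = -79*(9/5 - ⅕*4²)*(-168) = -79*(9/5 - ⅕*16)*(-168) = -79*(9/5 - 16/5)*(-168) = -79*(-7/5)*(-168) = (553/5)*(-168) = -92904/5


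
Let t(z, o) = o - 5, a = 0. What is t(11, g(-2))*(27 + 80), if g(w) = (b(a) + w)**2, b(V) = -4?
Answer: 3317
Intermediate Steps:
g(w) = (-4 + w)**2
t(z, o) = -5 + o
t(11, g(-2))*(27 + 80) = (-5 + (-4 - 2)**2)*(27 + 80) = (-5 + (-6)**2)*107 = (-5 + 36)*107 = 31*107 = 3317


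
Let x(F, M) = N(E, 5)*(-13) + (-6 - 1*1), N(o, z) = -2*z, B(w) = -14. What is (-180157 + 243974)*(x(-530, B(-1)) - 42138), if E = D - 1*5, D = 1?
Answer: -2681271255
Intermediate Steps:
E = -4 (E = 1 - 1*5 = 1 - 5 = -4)
x(F, M) = 123 (x(F, M) = -2*5*(-13) + (-6 - 1*1) = -10*(-13) + (-6 - 1) = 130 - 7 = 123)
(-180157 + 243974)*(x(-530, B(-1)) - 42138) = (-180157 + 243974)*(123 - 42138) = 63817*(-42015) = -2681271255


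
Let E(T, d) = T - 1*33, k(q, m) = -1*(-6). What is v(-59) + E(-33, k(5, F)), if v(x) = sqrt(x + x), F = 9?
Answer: -66 + I*sqrt(118) ≈ -66.0 + 10.863*I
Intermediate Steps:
k(q, m) = 6
E(T, d) = -33 + T (E(T, d) = T - 33 = -33 + T)
v(x) = sqrt(2)*sqrt(x) (v(x) = sqrt(2*x) = sqrt(2)*sqrt(x))
v(-59) + E(-33, k(5, F)) = sqrt(2)*sqrt(-59) + (-33 - 33) = sqrt(2)*(I*sqrt(59)) - 66 = I*sqrt(118) - 66 = -66 + I*sqrt(118)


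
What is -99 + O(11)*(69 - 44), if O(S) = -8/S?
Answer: -1289/11 ≈ -117.18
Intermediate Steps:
-99 + O(11)*(69 - 44) = -99 + (-8/11)*(69 - 44) = -99 - 8*1/11*25 = -99 - 8/11*25 = -99 - 200/11 = -1289/11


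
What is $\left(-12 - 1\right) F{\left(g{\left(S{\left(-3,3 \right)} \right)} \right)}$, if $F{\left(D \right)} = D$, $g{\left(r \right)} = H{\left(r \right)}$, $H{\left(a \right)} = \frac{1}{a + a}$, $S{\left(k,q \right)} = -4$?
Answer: $\frac{13}{8} \approx 1.625$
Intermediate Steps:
$H{\left(a \right)} = \frac{1}{2 a}$
$g{\left(r \right)} = \frac{1}{2 r}$
$\left(-12 - 1\right) F{\left(g{\left(S{\left(-3,3 \right)} \right)} \right)} = \left(-12 - 1\right) \frac{1}{2 \left(-4\right)} = - 13 \cdot \frac{1}{2} \left(- \frac{1}{4}\right) = \left(-13\right) \left(- \frac{1}{8}\right) = \frac{13}{8}$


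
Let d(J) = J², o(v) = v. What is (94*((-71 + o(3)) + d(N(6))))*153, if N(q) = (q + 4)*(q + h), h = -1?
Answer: 34977024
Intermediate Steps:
N(q) = (-1 + q)*(4 + q) (N(q) = (q + 4)*(q - 1) = (4 + q)*(-1 + q) = (-1 + q)*(4 + q))
(94*((-71 + o(3)) + d(N(6))))*153 = (94*((-71 + 3) + (-4 + 6² + 3*6)²))*153 = (94*(-68 + (-4 + 36 + 18)²))*153 = (94*(-68 + 50²))*153 = (94*(-68 + 2500))*153 = (94*2432)*153 = 228608*153 = 34977024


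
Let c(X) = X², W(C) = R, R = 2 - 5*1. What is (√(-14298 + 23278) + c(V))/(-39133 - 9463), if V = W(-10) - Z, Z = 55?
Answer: -841/12149 - √2245/24298 ≈ -0.071174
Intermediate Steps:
R = -3 (R = 2 - 5 = -3)
W(C) = -3
V = -58 (V = -3 - 1*55 = -3 - 55 = -58)
(√(-14298 + 23278) + c(V))/(-39133 - 9463) = (√(-14298 + 23278) + (-58)²)/(-39133 - 9463) = (√8980 + 3364)/(-48596) = (2*√2245 + 3364)*(-1/48596) = (3364 + 2*√2245)*(-1/48596) = -841/12149 - √2245/24298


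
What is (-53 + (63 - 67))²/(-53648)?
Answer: -3249/53648 ≈ -0.060561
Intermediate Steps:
(-53 + (63 - 67))²/(-53648) = (-53 - 4)²*(-1/53648) = (-57)²*(-1/53648) = 3249*(-1/53648) = -3249/53648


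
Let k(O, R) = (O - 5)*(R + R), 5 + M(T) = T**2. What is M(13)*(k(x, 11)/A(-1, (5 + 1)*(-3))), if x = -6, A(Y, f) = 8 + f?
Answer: 19844/5 ≈ 3968.8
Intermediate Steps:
M(T) = -5 + T**2
k(O, R) = 2*R*(-5 + O) (k(O, R) = (-5 + O)*(2*R) = 2*R*(-5 + O))
M(13)*(k(x, 11)/A(-1, (5 + 1)*(-3))) = (-5 + 13**2)*((2*11*(-5 - 6))/(8 + (5 + 1)*(-3))) = (-5 + 169)*((2*11*(-11))/(8 + 6*(-3))) = 164*(-242/(8 - 18)) = 164*(-242/(-10)) = 164*(-242*(-1/10)) = 164*(121/5) = 19844/5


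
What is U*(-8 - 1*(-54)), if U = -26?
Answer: -1196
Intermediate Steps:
U*(-8 - 1*(-54)) = -26*(-8 - 1*(-54)) = -26*(-8 + 54) = -26*46 = -1196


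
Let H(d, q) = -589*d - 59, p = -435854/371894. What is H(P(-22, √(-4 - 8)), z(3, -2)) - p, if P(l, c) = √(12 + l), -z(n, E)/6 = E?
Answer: -10752946/185947 - 589*I*√10 ≈ -57.828 - 1862.6*I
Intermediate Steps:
z(n, E) = -6*E
p = -217927/185947 (p = -435854*1/371894 = -217927/185947 ≈ -1.1720)
H(d, q) = -59 - 589*d
H(P(-22, √(-4 - 8)), z(3, -2)) - p = (-59 - 589*√(12 - 22)) - 1*(-217927/185947) = (-59 - 589*I*√10) + 217927/185947 = -10752946/185947 - 589*I*√10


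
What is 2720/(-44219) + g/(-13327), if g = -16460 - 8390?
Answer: 1062592710/589306613 ≈ 1.8031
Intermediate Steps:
g = -24850
2720/(-44219) + g/(-13327) = 2720/(-44219) - 24850/(-13327) = 2720*(-1/44219) - 24850*(-1/13327) = -2720/44219 + 24850/13327 = 1062592710/589306613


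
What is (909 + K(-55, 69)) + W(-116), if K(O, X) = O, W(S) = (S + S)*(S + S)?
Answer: 54678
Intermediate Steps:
W(S) = 4*S² (W(S) = (2*S)*(2*S) = 4*S²)
(909 + K(-55, 69)) + W(-116) = (909 - 55) + 4*(-116)² = 854 + 4*13456 = 854 + 53824 = 54678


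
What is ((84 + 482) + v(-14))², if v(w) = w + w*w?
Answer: 559504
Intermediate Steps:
v(w) = w + w²
((84 + 482) + v(-14))² = ((84 + 482) - 14*(1 - 14))² = (566 - 14*(-13))² = (566 + 182)² = 748² = 559504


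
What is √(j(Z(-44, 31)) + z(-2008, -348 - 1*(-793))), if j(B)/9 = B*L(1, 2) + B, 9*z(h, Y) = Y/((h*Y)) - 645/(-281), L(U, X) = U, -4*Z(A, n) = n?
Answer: I*√99747547731070/846372 ≈ 11.8*I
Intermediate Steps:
Z(A, n) = -n/4
z(h, Y) = 215/843 + 1/(9*h) (z(h, Y) = (Y/((h*Y)) - 645/(-281))/9 = (Y/((Y*h)) - 645*(-1/281))/9 = (Y*(1/(Y*h)) + 645/281)/9 = (1/h + 645/281)/9 = (645/281 + 1/h)/9 = 215/843 + 1/(9*h))
j(B) = 18*B (j(B) = 9*(B*1 + B) = 9*(B + B) = 9*(2*B) = 18*B)
√(j(Z(-44, 31)) + z(-2008, -348 - 1*(-793))) = √(18*(-¼*31) + (1/2529)*(281 + 645*(-2008))/(-2008)) = √(18*(-31/4) + (1/2529)*(-1/2008)*(281 - 1295160)) = √(-279/2 + (1/2529)*(-1/2008)*(-1294879)) = √(-279/2 + 1294879/5078232) = √(-707118485/5078232) = I*√99747547731070/846372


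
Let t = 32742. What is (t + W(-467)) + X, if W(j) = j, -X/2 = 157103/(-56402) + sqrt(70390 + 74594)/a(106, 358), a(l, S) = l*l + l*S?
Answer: 910344378/28201 - sqrt(36246)/12296 ≈ 32281.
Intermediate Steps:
a(l, S) = l**2 + S*l
X = 157103/28201 - sqrt(36246)/12296 (X = -2*(157103/(-56402) + sqrt(70390 + 74594)/((106*(358 + 106)))) = -2*(157103*(-1/56402) + sqrt(144984)/((106*464))) = -2*(-157103/56402 + (2*sqrt(36246))/49184) = -2*(-157103/56402 + (2*sqrt(36246))*(1/49184)) = -2*(-157103/56402 + sqrt(36246)/24592) = 157103/28201 - sqrt(36246)/12296 ≈ 5.5553)
(t + W(-467)) + X = (32742 - 467) + (157103/28201 - sqrt(36246)/12296) = 32275 + (157103/28201 - sqrt(36246)/12296) = 910344378/28201 - sqrt(36246)/12296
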